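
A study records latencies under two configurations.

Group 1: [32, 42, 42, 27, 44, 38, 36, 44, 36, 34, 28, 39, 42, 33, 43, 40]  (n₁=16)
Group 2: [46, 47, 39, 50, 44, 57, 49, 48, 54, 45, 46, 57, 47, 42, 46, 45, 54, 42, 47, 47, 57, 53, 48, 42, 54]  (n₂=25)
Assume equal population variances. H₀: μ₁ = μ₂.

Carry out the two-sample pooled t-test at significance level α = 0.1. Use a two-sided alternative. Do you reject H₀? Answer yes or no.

reject H₀: yes

x̄₁=37.500, s₁=5.489, n₁=16
x̄₂=48.240, s₂=5.077, n₂=25
s_p² = [15·5.489² + 24·5.077²]/39 = 27.4503
SE = √(s_p²·(1/16+1/25)) = 1.6774
t = (37.500−48.240)/1.6774 = -6.4028
df = 39
p-value (two-sided) = 0.00000
At α=0.1: p < α → reject H₀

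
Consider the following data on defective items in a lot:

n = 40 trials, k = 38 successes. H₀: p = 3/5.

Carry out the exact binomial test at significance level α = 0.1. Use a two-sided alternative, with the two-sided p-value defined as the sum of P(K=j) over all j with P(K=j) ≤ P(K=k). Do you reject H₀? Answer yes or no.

reject H₀: yes

Exact binomial: n=40, k=38, p₀=3/5=0.6000
P(X=j) = C(n,j)·p₀^j·(1−p₀)^(n−j); p = Σ P(X=j) over j with P(X=j) ≤ P(X=38)
p-value (two-sided) = 0.00000
At α=0.1: p < α → reject H₀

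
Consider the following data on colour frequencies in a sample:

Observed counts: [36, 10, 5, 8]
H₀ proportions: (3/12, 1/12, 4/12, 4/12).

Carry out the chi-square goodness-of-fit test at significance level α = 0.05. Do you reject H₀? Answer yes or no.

reject H₀: yes

n = 59; E_i = n·p_i = [14.75, 4.92, 19.67, 19.67]
χ² = (36−14.75)²/14.75 + (10−4.92)²/4.92 + (5−19.67)²/19.67 + (8−19.67)²/19.67 = 53.7288
df = 3
p-value (upper-tail) = 0.00000
At α=0.05: p < α → reject H₀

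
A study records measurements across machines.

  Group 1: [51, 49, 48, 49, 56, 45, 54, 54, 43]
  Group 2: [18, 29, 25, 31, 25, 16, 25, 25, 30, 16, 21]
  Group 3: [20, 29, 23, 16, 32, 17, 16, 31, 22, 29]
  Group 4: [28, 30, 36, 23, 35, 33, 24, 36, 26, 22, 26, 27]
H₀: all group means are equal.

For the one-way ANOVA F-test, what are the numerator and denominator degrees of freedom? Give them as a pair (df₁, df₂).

degrees of freedom = [3, 38]

k = 4 groups, N = 42 total
df = (k−1, N−k) = (4−1, 42−4) = (3, 38)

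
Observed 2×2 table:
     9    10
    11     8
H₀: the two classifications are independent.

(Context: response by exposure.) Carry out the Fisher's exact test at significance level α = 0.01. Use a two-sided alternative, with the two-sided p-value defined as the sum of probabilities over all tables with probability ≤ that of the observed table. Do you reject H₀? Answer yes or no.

Margins: r₁=19, r₂=19, c₁=20, c₂=18, n=38
p_obs = C(19,9)·C(19,11)/C(38,20); sum pmf over tables with pmf ≤ p_obs
p-value (two-sided) = 0.74585
At α=0.01: p ≥ α → fail to reject H₀

reject H₀: no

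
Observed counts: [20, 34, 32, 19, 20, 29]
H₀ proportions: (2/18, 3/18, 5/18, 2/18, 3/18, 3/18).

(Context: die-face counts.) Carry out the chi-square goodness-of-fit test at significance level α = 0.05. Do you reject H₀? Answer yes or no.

reject H₀: no

n = 154; E_i = n·p_i = [17.11, 25.67, 42.78, 17.11, 25.67, 25.67]
χ² = (20−17.11)²/17.11 + (34−25.67)²/25.67 + (32−42.78)²/42.78 + (19−17.11)²/17.11 + (20−25.67)²/25.67 + (29−25.67)²/25.67 = 7.8013
df = 5
p-value (upper-tail) = 0.16753
At α=0.05: p ≥ α → fail to reject H₀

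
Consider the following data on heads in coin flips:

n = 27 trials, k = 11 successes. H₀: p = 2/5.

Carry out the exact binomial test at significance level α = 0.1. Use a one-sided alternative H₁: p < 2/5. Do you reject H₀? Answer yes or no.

Exact binomial: n=27, k=11, p₀=2/5=0.4000
P(X≤11) from Σ C(n,i)·p₀^i·(1−p₀)^(n−i)
p-value (one-sided, H₁ less) = 0.61273
At α=0.1: p ≥ α → fail to reject H₀

reject H₀: no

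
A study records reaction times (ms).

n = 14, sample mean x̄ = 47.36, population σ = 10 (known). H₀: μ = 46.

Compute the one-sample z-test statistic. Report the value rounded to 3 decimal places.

SE = σ/√n = 10/√14 = 2.6726
z = (x̄−μ₀)/SE = (47.36−46)/2.6726 = 0.5089

test statistic = 0.509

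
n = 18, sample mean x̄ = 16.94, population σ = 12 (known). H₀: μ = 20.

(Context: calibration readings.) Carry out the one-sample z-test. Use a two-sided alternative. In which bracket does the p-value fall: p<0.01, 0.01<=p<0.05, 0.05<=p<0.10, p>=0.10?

p-value bracket: p>=0.10

SE = σ/√n = 12/√18 = 2.8284
z = (x̄−μ₀)/SE = (16.94−20)/2.8284 = -1.0819
p-value (two-sided) = 0.27931
→ bracket: p>=0.10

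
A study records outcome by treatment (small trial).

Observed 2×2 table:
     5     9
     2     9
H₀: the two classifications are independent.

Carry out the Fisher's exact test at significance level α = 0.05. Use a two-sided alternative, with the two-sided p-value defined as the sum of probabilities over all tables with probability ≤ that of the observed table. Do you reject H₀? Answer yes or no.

reject H₀: no

Margins: r₁=14, r₂=11, c₁=7, c₂=18, n=25
p_obs = C(14,5)·C(11,2)/C(25,7); sum pmf over tables with pmf ≤ p_obs
p-value (two-sided) = 0.40652
At α=0.05: p ≥ α → fail to reject H₀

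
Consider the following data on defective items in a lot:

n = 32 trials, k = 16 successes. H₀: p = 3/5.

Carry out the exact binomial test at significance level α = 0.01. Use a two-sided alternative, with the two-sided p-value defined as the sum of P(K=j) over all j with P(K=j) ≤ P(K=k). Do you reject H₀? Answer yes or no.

reject H₀: no

Exact binomial: n=32, k=16, p₀=3/5=0.6000
P(X=j) = C(n,j)·p₀^j·(1−p₀)^(n−j); p = Σ P(X=j) over j with P(X=j) ≤ P(X=16)
p-value (two-sided) = 0.28035
At α=0.01: p ≥ α → fail to reject H₀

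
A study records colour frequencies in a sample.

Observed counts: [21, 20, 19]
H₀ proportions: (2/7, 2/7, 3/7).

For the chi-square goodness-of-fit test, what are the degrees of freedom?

degrees of freedom = 2

df = k − 1 = 3 − 1 = 2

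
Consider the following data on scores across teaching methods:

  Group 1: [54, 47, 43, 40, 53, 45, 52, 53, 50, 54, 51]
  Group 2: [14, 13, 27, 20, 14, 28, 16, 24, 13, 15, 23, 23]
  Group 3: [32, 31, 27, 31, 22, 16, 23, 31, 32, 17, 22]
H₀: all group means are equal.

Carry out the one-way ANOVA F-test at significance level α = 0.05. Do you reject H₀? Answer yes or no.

reject H₀: yes

Group means [49.27, 19.17, 25.82], grand mean 31.059
SSB = Σnᵢ(x̄ᵢ−x̄)² = 5648.398; SSW = ΣΣ(x−x̄ᵢ)² = 951.485
MSB = 5648.398/2 = 2824.1988; MSW = 951.485/31 = 30.6931
F = MSB/MSW = 92.0142
df = (2, 31)
p-value (upper-tail) = 0.00000
At α=0.05: p < α → reject H₀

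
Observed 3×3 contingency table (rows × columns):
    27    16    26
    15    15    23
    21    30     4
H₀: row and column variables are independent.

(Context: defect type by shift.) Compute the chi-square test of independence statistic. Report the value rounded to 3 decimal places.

Row totals [69, 53, 55], col totals [63, 61, 53], n=177
χ² = (27−24.56)²/24.56 + (16−23.78)²/23.78 + (26−20.66)²/20.66 + (15−18.86)²/18.86 + (15−18.27)²/18.27 + (23−15.87)²/15.87 + (21−19.58)²/19.58 + (30−18.95)²/18.95 + (4−16.47)²/16.47 = 24.7262
df = 4

test statistic = 24.726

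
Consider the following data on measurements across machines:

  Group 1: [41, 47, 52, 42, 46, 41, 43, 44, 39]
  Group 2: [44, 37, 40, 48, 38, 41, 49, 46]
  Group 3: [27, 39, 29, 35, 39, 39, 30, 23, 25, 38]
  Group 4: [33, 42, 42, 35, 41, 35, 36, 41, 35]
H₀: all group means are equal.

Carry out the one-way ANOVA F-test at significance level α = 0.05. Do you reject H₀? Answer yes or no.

reject H₀: yes

Group means [43.89, 42.88, 32.40, 37.78], grand mean 38.944
SSB = Σnᵢ(x̄ᵢ−x̄)² = 784.169; SSW = ΣΣ(x−x̄ᵢ)² = 733.719
MSB = 784.169/3 = 261.3898; MSW = 733.719/32 = 22.9287
F = MSB/MSW = 11.4001
df = (3, 32)
p-value (upper-tail) = 0.00003
At α=0.05: p < α → reject H₀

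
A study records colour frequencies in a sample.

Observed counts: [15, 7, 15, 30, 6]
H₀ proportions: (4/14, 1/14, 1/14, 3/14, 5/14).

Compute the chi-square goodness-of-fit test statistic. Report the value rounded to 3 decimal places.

n = 73; E_i = n·p_i = [20.86, 5.21, 5.21, 15.64, 26.07]
χ² = (15−20.86)²/20.86 + (7−5.21)²/5.21 + (15−5.21)²/5.21 + (30−15.64)²/15.64 + (6−26.07)²/26.07 = 49.2507
df = 4

test statistic = 49.251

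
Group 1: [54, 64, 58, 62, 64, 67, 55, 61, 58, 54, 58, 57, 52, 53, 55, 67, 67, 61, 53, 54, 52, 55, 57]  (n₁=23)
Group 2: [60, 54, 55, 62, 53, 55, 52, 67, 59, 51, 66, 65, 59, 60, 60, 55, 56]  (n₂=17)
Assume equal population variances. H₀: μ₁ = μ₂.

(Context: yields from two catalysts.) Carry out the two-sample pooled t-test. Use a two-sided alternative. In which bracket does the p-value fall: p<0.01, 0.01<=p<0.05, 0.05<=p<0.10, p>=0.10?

p-value bracket: p>=0.10

x̄₁=58.174, s₁=4.988, n₁=23
x̄₂=58.176, s₂=4.876, n₂=17
s_p² = [22·4.988² + 16·4.876²]/38 = 24.4151
SE = √(s_p²·(1/23+1/17)) = 1.5804
t = (58.174−58.176)/1.5804 = -0.0016
df = 38
p-value (two-sided) = 0.99872
→ bracket: p>=0.10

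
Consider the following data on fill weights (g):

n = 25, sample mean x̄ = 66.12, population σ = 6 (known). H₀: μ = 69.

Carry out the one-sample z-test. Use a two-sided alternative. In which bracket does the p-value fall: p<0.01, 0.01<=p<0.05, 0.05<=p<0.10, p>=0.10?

p-value bracket: 0.01<=p<0.05

SE = σ/√n = 6/√25 = 1.2000
z = (x̄−μ₀)/SE = (66.12−69)/1.2000 = -2.4000
p-value (two-sided) = 0.01640
→ bracket: 0.01<=p<0.05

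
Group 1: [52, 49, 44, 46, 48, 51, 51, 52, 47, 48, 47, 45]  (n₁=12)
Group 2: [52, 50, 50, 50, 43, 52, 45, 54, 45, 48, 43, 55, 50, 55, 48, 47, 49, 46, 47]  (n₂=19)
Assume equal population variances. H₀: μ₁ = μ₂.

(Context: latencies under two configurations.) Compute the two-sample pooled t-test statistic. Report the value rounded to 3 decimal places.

x̄₁=48.333, s₁=2.708, n₁=12
x̄₂=48.895, s₂=3.665, n₂=19
s_p² = [11·2.708² + 18·3.665²]/29 = 11.1192
SE = √(s_p²·(1/12+1/19)) = 1.2296
t = (48.333−48.895)/1.2296 = -0.4566
df = 29

test statistic = -0.457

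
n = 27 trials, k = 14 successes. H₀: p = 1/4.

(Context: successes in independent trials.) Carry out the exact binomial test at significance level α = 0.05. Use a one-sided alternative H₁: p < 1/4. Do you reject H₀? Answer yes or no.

Exact binomial: n=27, k=14, p₀=1/4=0.2500
P(X≤14) from Σ C(n,i)·p₀^i·(1−p₀)^(n−i)
p-value (one-sided, H₁ less) = 0.99933
At α=0.05: p ≥ α → fail to reject H₀

reject H₀: no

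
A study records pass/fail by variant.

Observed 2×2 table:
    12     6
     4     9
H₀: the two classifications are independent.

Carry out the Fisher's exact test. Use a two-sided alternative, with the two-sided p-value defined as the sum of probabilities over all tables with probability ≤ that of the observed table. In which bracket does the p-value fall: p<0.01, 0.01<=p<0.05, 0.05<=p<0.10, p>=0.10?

Margins: r₁=18, r₂=13, c₁=16, c₂=15, n=31
p_obs = C(18,12)·C(13,4)/C(31,16); sum pmf over tables with pmf ≤ p_obs
p-value (two-sided) = 0.07317
→ bracket: 0.05<=p<0.10

p-value bracket: 0.05<=p<0.10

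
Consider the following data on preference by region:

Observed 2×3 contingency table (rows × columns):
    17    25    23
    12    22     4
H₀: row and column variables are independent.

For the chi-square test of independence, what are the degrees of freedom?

df = (r−1)(c−1) = (2−1)·(3−1) = 2

degrees of freedom = 2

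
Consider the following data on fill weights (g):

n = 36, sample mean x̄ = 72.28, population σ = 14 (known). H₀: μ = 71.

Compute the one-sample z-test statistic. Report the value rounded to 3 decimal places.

SE = σ/√n = 14/√36 = 2.3333
z = (x̄−μ₀)/SE = (72.28−71)/2.3333 = 0.5486

test statistic = 0.549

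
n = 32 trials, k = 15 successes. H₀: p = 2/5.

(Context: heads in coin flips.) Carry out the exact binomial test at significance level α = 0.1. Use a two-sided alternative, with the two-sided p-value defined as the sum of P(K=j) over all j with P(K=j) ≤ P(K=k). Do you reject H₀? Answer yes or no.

reject H₀: no

Exact binomial: n=32, k=15, p₀=2/5=0.4000
P(X=j) = C(n,j)·p₀^j·(1−p₀)^(n−j); p = Σ P(X=j) over j with P(X=j) ≤ P(X=15)
p-value (two-sided) = 0.47221
At α=0.1: p ≥ α → fail to reject H₀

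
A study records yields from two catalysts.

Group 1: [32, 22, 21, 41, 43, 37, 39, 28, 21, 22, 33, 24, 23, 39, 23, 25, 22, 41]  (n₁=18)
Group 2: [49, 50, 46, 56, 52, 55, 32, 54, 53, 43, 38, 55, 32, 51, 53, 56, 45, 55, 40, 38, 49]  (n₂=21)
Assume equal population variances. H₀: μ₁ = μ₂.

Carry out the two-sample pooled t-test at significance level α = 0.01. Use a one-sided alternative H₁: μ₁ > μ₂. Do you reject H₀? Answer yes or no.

x̄₁=29.778, s₁=8.229, n₁=18
x̄₂=47.714, s₂=7.760, n₂=21
s_p² = [17·8.229² + 20·7.760²]/37 = 63.6594
SE = √(s_p²·(1/18+1/21)) = 2.5628
t = (29.778−47.714)/2.5628 = -6.9987
df = 37
p-value (one-sided, H₁ greater) = 1.00000
At α=0.01: p ≥ α → fail to reject H₀

reject H₀: no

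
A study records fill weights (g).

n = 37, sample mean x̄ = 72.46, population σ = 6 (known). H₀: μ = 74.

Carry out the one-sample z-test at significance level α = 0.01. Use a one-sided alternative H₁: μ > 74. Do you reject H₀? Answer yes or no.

reject H₀: no

SE = σ/√n = 6/√37 = 0.9864
z = (x̄−μ₀)/SE = (72.46−74)/0.9864 = -1.5612
p-value (one-sided, H₁ greater) = 0.94077
At α=0.01: p ≥ α → fail to reject H₀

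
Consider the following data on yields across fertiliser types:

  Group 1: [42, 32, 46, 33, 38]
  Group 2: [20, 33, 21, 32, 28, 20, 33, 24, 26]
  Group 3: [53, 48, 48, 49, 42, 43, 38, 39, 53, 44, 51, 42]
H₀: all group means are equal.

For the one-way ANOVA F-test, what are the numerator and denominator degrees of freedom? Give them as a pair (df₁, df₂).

k = 3 groups, N = 26 total
df = (k−1, N−k) = (3−1, 26−3) = (2, 23)

degrees of freedom = [2, 23]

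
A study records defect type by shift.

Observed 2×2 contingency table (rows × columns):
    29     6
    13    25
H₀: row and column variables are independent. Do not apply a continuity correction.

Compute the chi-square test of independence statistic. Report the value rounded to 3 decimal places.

test statistic = 17.647

Row totals [35, 38], col totals [42, 31], n=73
χ² = (29−20.14)²/20.14 + (6−14.86)²/14.86 + (13−21.86)²/21.86 + (25−16.14)²/16.14 = 17.6469
df = 1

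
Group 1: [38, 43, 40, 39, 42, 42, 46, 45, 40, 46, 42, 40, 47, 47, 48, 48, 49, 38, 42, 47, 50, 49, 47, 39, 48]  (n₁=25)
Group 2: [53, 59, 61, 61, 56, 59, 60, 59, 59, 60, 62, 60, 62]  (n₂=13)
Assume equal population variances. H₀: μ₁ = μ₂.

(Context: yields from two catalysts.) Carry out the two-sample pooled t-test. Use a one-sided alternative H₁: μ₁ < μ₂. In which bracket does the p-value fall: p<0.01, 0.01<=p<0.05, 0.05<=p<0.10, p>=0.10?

p-value bracket: p<0.01

x̄₁=44.080, s₁=3.904, n₁=25
x̄₂=59.308, s₂=2.463, n₂=13
s_p² = [24·3.904² + 12·2.463²]/36 = 12.1836
SE = √(s_p²·(1/25+1/13)) = 1.1935
t = (44.080−59.308)/1.1935 = -12.7584
df = 36
p-value (one-sided, H₁ less) = 0.00000
→ bracket: p<0.01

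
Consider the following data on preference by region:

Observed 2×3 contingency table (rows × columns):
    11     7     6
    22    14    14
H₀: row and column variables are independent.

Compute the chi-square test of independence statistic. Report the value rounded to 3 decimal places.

test statistic = 0.074

Row totals [24, 50], col totals [33, 21, 20], n=74
χ² = (11−10.70)²/10.70 + (7−6.81)²/6.81 + (6−6.49)²/6.49 + (22−22.30)²/22.30 + (14−14.19)²/14.19 + (14−13.51)²/13.51 = 0.0740
df = 2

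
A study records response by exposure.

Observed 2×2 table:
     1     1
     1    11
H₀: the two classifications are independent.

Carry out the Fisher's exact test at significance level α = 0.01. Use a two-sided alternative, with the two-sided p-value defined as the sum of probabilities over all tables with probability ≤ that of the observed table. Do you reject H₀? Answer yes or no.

reject H₀: no

Margins: r₁=2, r₂=12, c₁=2, c₂=12, n=14
p_obs = C(2,1)·C(12,1)/C(14,2); sum pmf over tables with pmf ≤ p_obs
p-value (two-sided) = 0.27473
At α=0.01: p ≥ α → fail to reject H₀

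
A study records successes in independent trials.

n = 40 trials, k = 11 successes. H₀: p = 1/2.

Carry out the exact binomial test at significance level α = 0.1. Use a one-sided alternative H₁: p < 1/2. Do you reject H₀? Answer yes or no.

Exact binomial: n=40, k=11, p₀=1/2=0.5000
P(X≤11) from Σ C(n,i)·p₀^i·(1−p₀)^(n−i)
p-value (one-sided, H₁ less) = 0.00321
At α=0.1: p < α → reject H₀

reject H₀: yes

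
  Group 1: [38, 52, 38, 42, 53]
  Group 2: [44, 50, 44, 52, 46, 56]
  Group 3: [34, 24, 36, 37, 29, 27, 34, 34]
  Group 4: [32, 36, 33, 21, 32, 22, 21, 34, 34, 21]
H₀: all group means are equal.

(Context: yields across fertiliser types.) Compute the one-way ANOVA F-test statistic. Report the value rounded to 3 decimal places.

Group means [44.60, 48.67, 31.88, 28.60], grand mean 36.414
SSB = Σnᵢ(x̄ᵢ−x̄)² = 2011.226; SSW = ΣΣ(x−x̄ᵢ)² = 859.808
MSB = 2011.226/3 = 670.4087; MSW = 859.808/25 = 34.3923
F = MSB/MSW = 19.4930
df = (3, 25)

test statistic = 19.493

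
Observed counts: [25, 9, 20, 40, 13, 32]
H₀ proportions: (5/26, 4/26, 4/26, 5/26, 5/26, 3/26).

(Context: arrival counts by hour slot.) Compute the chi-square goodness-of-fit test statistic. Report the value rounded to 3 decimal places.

n = 139; E_i = n·p_i = [26.73, 21.38, 21.38, 26.73, 26.73, 16.04]
χ² = (25−26.73)²/26.73 + (9−21.38)²/21.38 + (20−21.38)²/21.38 + (40−26.73)²/26.73 + (13−26.73)²/26.73 + (32−16.04)²/16.04 = 36.8990
df = 5

test statistic = 36.899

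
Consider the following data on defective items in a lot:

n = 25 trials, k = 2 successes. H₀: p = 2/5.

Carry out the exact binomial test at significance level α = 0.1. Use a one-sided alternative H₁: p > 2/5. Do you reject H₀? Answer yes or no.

Exact binomial: n=25, k=2, p₀=2/5=0.4000
P(X≥2) from Σ C(n,i)·p₀^i·(1−p₀)^(n−i)
p-value (one-sided, H₁ greater) = 0.99995
At α=0.1: p ≥ α → fail to reject H₀

reject H₀: no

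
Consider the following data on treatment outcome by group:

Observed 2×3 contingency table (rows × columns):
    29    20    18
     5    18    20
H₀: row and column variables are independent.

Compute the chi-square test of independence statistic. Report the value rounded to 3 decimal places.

test statistic = 12.511

Row totals [67, 43], col totals [34, 38, 38], n=110
χ² = (29−20.71)²/20.71 + (20−23.15)²/23.15 + (18−23.15)²/23.15 + (5−13.29)²/13.29 + (18−14.85)²/14.85 + (20−14.85)²/14.85 = 12.5109
df = 2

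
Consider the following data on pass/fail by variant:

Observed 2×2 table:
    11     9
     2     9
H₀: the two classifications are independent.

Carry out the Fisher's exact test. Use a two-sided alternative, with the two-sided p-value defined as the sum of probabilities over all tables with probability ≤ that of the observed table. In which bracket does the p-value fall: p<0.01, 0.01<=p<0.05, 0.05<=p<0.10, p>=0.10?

p-value bracket: 0.05<=p<0.10

Margins: r₁=20, r₂=11, c₁=13, c₂=18, n=31
p_obs = C(20,11)·C(11,2)/C(31,13); sum pmf over tables with pmf ≤ p_obs
p-value (two-sided) = 0.06564
→ bracket: 0.05<=p<0.10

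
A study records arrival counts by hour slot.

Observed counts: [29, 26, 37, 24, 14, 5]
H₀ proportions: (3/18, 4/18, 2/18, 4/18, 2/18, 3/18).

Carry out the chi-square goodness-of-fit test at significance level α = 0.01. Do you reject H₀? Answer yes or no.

n = 135; E_i = n·p_i = [22.50, 30.00, 15.00, 30.00, 15.00, 22.50]
χ² = (29−22.50)²/22.50 + (26−30.00)²/30.00 + (37−15.00)²/15.00 + (24−30.00)²/30.00 + (14−15.00)²/15.00 + (5−22.50)²/22.50 = 49.5556
df = 5
p-value (upper-tail) = 0.00000
At α=0.01: p < α → reject H₀

reject H₀: yes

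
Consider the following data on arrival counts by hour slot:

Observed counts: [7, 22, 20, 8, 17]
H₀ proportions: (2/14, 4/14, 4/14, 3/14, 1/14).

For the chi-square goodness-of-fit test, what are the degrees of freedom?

df = k − 1 = 5 − 1 = 4

degrees of freedom = 4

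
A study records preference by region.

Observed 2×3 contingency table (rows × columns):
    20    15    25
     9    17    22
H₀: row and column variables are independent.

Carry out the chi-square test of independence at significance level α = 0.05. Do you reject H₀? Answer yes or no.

reject H₀: no

Row totals [60, 48], col totals [29, 32, 47], n=108
χ² = (20−16.11)²/16.11 + (15−17.78)²/17.78 + (25−26.11)²/26.11 + (9−12.89)²/12.89 + (17−14.22)²/14.22 + (22−20.89)²/20.89 = 3.1950
df = 2
p-value (upper-tail) = 0.20240
At α=0.05: p ≥ α → fail to reject H₀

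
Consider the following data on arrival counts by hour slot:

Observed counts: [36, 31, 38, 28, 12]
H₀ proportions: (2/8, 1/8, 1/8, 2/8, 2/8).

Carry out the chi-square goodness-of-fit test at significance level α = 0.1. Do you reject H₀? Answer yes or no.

reject H₀: yes

n = 145; E_i = n·p_i = [36.25, 18.12, 18.12, 36.25, 36.25]
χ² = (36−36.25)²/36.25 + (31−18.12)²/18.12 + (38−18.12)²/18.12 + (28−36.25)²/36.25 + (12−36.25)²/36.25 = 49.0414
df = 4
p-value (upper-tail) = 0.00000
At α=0.1: p < α → reject H₀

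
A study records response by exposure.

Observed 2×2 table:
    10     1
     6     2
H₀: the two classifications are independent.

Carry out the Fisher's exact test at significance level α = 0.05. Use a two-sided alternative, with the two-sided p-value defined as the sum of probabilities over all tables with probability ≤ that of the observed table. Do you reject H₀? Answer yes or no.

Margins: r₁=11, r₂=8, c₁=16, c₂=3, n=19
p_obs = C(11,10)·C(8,6)/C(19,16); sum pmf over tables with pmf ≤ p_obs
p-value (two-sided) = 0.54592
At α=0.05: p ≥ α → fail to reject H₀

reject H₀: no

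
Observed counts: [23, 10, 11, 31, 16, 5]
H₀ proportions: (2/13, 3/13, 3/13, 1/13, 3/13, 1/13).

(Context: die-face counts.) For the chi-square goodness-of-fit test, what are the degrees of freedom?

df = k − 1 = 6 − 1 = 5

degrees of freedom = 5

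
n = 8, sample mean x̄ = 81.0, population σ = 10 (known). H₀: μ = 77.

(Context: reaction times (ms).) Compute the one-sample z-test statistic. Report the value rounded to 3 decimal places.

test statistic = 1.131

SE = σ/√n = 10/√8 = 3.5355
z = (x̄−μ₀)/SE = (81.0−77)/3.5355 = 1.1314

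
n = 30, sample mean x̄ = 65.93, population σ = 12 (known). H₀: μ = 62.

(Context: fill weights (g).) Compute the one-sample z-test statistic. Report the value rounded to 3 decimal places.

test statistic = 1.794

SE = σ/√n = 12/√30 = 2.1909
z = (x̄−μ₀)/SE = (65.93−62)/2.1909 = 1.7938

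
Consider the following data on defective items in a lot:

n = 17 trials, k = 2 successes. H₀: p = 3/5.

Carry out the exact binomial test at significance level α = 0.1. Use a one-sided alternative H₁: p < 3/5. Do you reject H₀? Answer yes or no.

Exact binomial: n=17, k=2, p₀=3/5=0.6000
P(X≤2) from Σ C(n,i)·p₀^i·(1−p₀)^(n−i)
p-value (one-sided, H₁ less) = 0.00006
At α=0.1: p < α → reject H₀

reject H₀: yes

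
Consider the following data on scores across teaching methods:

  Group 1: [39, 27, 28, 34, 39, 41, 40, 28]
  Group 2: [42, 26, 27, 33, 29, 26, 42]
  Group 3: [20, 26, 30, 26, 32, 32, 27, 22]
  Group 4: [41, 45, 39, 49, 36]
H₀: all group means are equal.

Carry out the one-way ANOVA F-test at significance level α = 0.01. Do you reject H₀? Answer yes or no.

Group means [34.50, 32.14, 26.88, 42.00], grand mean 33.071
SSB = Σnᵢ(x̄ᵢ−x̄)² = 728.125; SSW = ΣΣ(x−x̄ᵢ)² = 799.732
MSB = 728.125/3 = 242.7083; MSW = 799.732/24 = 33.3222
F = MSB/MSW = 7.2837
df = (3, 24)
p-value (upper-tail) = 0.00122
At α=0.01: p < α → reject H₀

reject H₀: yes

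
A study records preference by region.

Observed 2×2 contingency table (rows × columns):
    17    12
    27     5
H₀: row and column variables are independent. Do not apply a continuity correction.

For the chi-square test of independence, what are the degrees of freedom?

df = (r−1)(c−1) = (2−1)·(2−1) = 1

degrees of freedom = 1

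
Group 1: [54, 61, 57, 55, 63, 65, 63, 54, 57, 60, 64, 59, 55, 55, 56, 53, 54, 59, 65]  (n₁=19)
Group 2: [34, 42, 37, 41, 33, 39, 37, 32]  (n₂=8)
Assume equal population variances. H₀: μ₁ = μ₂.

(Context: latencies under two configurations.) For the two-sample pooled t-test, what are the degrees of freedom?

df = n₁ + n₂ − 2 = 19 + 8 − 2 = 25

degrees of freedom = 25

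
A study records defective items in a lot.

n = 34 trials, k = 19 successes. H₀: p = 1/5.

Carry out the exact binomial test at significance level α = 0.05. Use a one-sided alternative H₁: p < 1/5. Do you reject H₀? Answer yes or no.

Exact binomial: n=34, k=19, p₀=1/5=0.2000
P(X≤19) from Σ C(n,i)·p₀^i·(1−p₀)^(n−i)
p-value (one-sided, H₁ less) = 1.00000
At α=0.05: p ≥ α → fail to reject H₀

reject H₀: no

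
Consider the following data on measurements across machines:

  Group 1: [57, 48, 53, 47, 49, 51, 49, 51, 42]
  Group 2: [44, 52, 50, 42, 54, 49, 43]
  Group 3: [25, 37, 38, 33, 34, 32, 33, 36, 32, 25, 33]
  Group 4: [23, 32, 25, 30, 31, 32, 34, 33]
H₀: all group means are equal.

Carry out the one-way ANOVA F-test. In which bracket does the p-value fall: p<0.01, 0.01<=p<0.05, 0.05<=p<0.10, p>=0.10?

p-value bracket: p<0.01

Group means [49.67, 47.71, 32.55, 30.00], grand mean 39.400
SSB = Σnᵢ(x̄ᵢ−x̄)² = 2656.244; SSW = ΣΣ(x−x̄ᵢ)² = 558.156
MSB = 2656.244/3 = 885.4147; MSW = 558.156/31 = 18.0050
F = MSB/MSW = 49.1760
df = (3, 31)
p-value (upper-tail) = 0.00000
→ bracket: p<0.01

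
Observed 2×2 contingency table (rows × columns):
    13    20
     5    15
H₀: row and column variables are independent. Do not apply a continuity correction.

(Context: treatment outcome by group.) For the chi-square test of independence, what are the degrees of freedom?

degrees of freedom = 1

df = (r−1)(c−1) = (2−1)·(2−1) = 1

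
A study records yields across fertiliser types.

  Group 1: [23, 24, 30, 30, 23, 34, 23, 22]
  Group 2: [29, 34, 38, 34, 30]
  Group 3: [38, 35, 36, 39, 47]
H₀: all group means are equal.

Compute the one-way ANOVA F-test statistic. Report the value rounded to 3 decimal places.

Group means [26.12, 33.00, 39.00], grand mean 31.611
SSB = Σnᵢ(x̄ᵢ−x̄)² = 523.403; SSW = ΣΣ(x−x̄ᵢ)² = 284.875
MSB = 523.403/2 = 261.7014; MSW = 284.875/15 = 18.9917
F = MSB/MSW = 13.7798
df = (2, 15)

test statistic = 13.780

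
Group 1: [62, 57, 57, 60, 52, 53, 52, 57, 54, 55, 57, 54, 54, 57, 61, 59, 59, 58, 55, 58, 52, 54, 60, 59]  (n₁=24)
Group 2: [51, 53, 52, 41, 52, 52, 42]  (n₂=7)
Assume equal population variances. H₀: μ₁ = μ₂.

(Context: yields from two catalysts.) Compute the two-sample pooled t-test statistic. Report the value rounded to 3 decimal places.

test statistic = 4.942

x̄₁=56.500, s₁=2.964, n₁=24
x̄₂=49.000, s₂=5.164, n₂=7
s_p² = [23·2.964² + 6·5.164²]/29 = 12.4828
SE = √(s_p²·(1/24+1/7)) = 1.5177
t = (56.500−49.000)/1.5177 = 4.9417
df = 29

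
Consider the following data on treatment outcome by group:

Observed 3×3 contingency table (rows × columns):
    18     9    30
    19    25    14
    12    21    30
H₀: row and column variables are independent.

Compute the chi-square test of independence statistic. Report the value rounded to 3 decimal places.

test statistic = 16.162

Row totals [57, 58, 63], col totals [49, 55, 74], n=178
χ² = (18−15.69)²/15.69 + (9−17.61)²/17.61 + (30−23.70)²/23.70 + (19−15.97)²/15.97 + (25−17.92)²/17.92 + (14−24.11)²/24.11 + (12−17.34)²/17.34 + (21−19.47)²/19.47 + (30−26.19)²/26.19 = 16.1619
df = 4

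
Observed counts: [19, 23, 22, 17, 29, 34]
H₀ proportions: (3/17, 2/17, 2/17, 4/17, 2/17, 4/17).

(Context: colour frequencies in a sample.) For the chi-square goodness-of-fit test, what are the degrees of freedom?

df = k − 1 = 6 − 1 = 5

degrees of freedom = 5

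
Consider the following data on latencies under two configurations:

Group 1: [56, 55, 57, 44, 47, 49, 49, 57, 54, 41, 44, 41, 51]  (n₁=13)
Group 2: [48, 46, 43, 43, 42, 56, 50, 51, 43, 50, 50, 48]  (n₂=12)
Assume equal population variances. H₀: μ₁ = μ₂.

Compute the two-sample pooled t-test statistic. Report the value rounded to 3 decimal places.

test statistic = 1.021

x̄₁=49.615, s₁=5.910, n₁=13
x̄₂=47.500, s₂=4.232, n₂=12
s_p² = [12·5.910² + 11·4.232²]/23 = 26.7860
SE = √(s_p²·(1/13+1/12)) = 2.0719
t = (49.615−47.500)/2.0719 = 1.0210
df = 23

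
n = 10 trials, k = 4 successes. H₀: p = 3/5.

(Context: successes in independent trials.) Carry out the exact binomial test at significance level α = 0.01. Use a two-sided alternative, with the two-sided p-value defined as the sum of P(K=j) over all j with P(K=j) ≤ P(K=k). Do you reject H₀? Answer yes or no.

Exact binomial: n=10, k=4, p₀=3/5=0.6000
P(X=j) = C(n,j)·p₀^j·(1−p₀)^(n−j); p = Σ P(X=j) over j with P(X=j) ≤ P(X=4)
p-value (two-sided) = 0.21260
At α=0.01: p ≥ α → fail to reject H₀

reject H₀: no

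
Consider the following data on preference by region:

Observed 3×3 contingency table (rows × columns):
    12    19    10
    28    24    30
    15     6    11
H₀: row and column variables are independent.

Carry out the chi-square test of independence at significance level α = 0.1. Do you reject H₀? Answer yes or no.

reject H₀: no

Row totals [41, 82, 32], col totals [55, 49, 51], n=155
χ² = (12−14.55)²/14.55 + (19−12.96)²/12.96 + (10−13.49)²/13.49 + (28−29.10)²/29.10 + (24−25.92)²/25.92 + (30−26.98)²/26.98 + (15−11.35)²/11.35 + (6−10.12)²/10.12 + (11−10.53)²/10.53 = 7.5508
df = 4
p-value (upper-tail) = 0.10949
At α=0.1: p ≥ α → fail to reject H₀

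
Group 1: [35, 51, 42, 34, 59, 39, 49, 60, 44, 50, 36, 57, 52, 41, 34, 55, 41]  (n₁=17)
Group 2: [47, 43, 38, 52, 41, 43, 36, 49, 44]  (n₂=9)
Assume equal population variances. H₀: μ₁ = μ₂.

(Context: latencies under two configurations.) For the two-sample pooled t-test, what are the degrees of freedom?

df = n₁ + n₂ − 2 = 17 + 9 − 2 = 24

degrees of freedom = 24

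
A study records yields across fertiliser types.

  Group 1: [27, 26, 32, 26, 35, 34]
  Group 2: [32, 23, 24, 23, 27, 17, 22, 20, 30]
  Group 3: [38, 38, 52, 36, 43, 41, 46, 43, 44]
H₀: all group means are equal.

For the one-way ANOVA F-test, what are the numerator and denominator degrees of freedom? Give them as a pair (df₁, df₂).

degrees of freedom = [2, 21]

k = 3 groups, N = 24 total
df = (k−1, N−k) = (3−1, 24−3) = (2, 21)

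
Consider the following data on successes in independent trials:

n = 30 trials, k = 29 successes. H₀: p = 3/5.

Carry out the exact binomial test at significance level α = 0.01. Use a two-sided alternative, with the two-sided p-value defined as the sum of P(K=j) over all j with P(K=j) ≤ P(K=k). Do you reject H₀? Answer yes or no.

Exact binomial: n=30, k=29, p₀=3/5=0.6000
P(X=j) = C(n,j)·p₀^j·(1−p₀)^(n−j); p = Σ P(X=j) over j with P(X=j) ≤ P(X=29)
p-value (two-sided) = 0.00001
At α=0.01: p < α → reject H₀

reject H₀: yes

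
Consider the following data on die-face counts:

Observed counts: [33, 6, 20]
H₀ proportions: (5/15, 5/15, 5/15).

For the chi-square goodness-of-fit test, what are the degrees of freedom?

degrees of freedom = 2

df = k − 1 = 3 − 1 = 2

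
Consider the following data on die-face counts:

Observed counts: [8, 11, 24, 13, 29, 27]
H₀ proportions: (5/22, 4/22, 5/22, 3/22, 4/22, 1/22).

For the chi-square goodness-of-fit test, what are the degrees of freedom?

degrees of freedom = 5

df = k − 1 = 6 − 1 = 5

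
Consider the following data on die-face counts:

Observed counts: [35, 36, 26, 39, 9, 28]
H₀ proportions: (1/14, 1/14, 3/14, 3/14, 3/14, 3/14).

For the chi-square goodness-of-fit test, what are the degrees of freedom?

degrees of freedom = 5

df = k − 1 = 6 − 1 = 5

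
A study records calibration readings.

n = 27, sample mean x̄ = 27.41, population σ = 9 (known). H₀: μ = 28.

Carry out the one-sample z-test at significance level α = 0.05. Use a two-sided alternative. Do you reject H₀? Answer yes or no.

reject H₀: no

SE = σ/√n = 9/√27 = 1.7321
z = (x̄−μ₀)/SE = (27.41−28)/1.7321 = -0.3406
p-value (two-sided) = 0.73338
At α=0.05: p ≥ α → fail to reject H₀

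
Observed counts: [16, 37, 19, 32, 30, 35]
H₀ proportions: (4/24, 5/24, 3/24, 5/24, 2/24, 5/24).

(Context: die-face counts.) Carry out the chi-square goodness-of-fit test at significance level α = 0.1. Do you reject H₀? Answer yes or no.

reject H₀: yes

n = 169; E_i = n·p_i = [28.17, 35.21, 21.12, 35.21, 14.08, 35.21]
χ² = (16−28.17)²/28.17 + (37−35.21)²/35.21 + (19−21.12)²/21.12 + (32−35.21)²/35.21 + (30−14.08)²/14.08 + (35−35.21)²/35.21 = 23.8426
df = 5
p-value (upper-tail) = 0.00023
At α=0.1: p < α → reject H₀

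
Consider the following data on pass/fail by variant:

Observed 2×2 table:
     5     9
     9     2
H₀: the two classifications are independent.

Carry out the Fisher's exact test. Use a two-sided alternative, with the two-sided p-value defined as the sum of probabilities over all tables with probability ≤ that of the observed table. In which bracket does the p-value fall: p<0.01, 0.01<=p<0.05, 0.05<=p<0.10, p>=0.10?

p-value bracket: 0.01<=p<0.05

Margins: r₁=14, r₂=11, c₁=14, c₂=11, n=25
p_obs = C(14,5)·C(11,9)/C(25,14); sum pmf over tables with pmf ≤ p_obs
p-value (two-sided) = 0.04189
→ bracket: 0.01<=p<0.05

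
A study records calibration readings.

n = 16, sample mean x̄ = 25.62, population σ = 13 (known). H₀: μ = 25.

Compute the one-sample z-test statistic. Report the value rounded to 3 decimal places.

test statistic = 0.191

SE = σ/√n = 13/√16 = 3.2500
z = (x̄−μ₀)/SE = (25.62−25)/3.2500 = 0.1908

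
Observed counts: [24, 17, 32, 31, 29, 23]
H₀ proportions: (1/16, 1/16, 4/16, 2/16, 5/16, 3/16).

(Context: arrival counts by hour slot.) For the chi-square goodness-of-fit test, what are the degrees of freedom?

degrees of freedom = 5

df = k − 1 = 6 − 1 = 5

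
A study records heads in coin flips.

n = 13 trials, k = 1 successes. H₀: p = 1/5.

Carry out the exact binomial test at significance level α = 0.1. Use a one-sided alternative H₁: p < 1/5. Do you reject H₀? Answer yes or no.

Exact binomial: n=13, k=1, p₀=1/5=0.2000
P(X≤1) from Σ C(n,i)·p₀^i·(1−p₀)^(n−i)
p-value (one-sided, H₁ less) = 0.23365
At α=0.1: p ≥ α → fail to reject H₀

reject H₀: no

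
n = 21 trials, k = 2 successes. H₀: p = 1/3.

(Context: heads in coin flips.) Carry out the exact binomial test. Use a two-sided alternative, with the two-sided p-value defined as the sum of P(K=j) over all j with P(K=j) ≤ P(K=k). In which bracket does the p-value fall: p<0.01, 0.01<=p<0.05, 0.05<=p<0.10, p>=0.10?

p-value bracket: 0.01<=p<0.05

Exact binomial: n=21, k=2, p₀=1/3=0.3333
P(X=j) = C(n,j)·p₀^j·(1−p₀)^(n−j); p = Σ P(X=j) over j with P(X=j) ≤ P(X=2)
p-value (two-sided) = 0.01964
→ bracket: 0.01<=p<0.05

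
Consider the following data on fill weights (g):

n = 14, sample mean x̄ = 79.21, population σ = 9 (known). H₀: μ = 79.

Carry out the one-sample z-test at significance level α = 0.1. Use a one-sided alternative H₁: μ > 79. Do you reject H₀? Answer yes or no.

reject H₀: no

SE = σ/√n = 9/√14 = 2.4054
z = (x̄−μ₀)/SE = (79.21−79)/2.4054 = 0.0873
p-value (one-sided, H₁ greater) = 0.46521
At α=0.1: p ≥ α → fail to reject H₀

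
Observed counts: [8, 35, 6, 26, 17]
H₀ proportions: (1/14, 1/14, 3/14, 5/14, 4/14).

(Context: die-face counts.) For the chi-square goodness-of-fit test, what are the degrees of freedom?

degrees of freedom = 4

df = k − 1 = 5 − 1 = 4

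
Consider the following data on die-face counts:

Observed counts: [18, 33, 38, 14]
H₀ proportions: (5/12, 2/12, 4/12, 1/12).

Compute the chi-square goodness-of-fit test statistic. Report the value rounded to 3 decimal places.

test statistic = 32.880

n = 103; E_i = n·p_i = [42.92, 17.17, 34.33, 8.58]
χ² = (18−42.92)²/42.92 + (33−17.17)²/17.17 + (38−34.33)²/34.33 + (14−8.58)²/8.58 = 32.8796
df = 3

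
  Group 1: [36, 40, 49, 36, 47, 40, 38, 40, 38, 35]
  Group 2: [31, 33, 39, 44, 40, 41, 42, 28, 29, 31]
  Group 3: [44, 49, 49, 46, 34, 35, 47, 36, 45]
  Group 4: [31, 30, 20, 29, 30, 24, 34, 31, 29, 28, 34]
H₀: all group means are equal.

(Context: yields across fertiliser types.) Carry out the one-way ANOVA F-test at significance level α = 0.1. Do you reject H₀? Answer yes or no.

reject H₀: yes

Group means [39.90, 35.80, 42.78, 29.09], grand mean 36.550
SSB = Σnᵢ(x̄ᵢ−x̄)² = 1078.935; SSW = ΣΣ(x−x̄ᵢ)² = 978.965
MSB = 1078.935/3 = 359.6451; MSW = 978.965/36 = 27.1935
F = MSB/MSW = 13.2254
df = (3, 36)
p-value (upper-tail) = 0.00001
At α=0.1: p < α → reject H₀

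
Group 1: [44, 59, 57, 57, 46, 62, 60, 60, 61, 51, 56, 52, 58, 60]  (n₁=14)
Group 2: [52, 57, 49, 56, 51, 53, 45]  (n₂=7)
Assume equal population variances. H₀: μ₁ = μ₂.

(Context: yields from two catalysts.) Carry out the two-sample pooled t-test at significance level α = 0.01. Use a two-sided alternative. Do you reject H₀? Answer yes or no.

x̄₁=55.929, s₁=5.609, n₁=14
x̄₂=51.857, s₂=4.100, n₂=7
s_p² = [13·5.609² + 6·4.100²]/19 = 26.8308
SE = √(s_p²·(1/14+1/7)) = 2.3978
t = (55.929−51.857)/2.3978 = 1.6980
df = 19
p-value (two-sided) = 0.10583
At α=0.01: p ≥ α → fail to reject H₀

reject H₀: no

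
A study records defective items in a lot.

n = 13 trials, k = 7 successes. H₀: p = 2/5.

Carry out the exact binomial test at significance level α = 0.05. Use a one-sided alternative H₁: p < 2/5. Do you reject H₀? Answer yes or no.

Exact binomial: n=13, k=7, p₀=2/5=0.4000
P(X≤7) from Σ C(n,i)·p₀^i·(1−p₀)^(n−i)
p-value (one-sided, H₁ less) = 0.90233
At α=0.05: p ≥ α → fail to reject H₀

reject H₀: no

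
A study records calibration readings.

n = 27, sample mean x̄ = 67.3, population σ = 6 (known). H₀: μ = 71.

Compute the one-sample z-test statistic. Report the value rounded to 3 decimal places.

SE = σ/√n = 6/√27 = 1.1547
z = (x̄−μ₀)/SE = (67.3−71)/1.1547 = -3.2043

test statistic = -3.204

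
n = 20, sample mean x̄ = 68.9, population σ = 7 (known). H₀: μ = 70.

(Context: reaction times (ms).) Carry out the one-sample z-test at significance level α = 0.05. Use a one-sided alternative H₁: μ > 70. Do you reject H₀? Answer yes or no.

SE = σ/√n = 7/√20 = 1.5652
z = (x̄−μ₀)/SE = (68.9−70)/1.5652 = -0.7028
p-value (one-sided, H₁ greater) = 0.75890
At α=0.05: p ≥ α → fail to reject H₀

reject H₀: no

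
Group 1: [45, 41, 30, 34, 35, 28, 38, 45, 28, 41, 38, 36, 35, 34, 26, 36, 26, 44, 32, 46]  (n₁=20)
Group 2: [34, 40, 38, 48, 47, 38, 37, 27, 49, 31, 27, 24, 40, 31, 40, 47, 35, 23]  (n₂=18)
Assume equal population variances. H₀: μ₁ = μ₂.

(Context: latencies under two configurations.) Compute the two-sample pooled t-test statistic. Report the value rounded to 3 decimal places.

x̄₁=35.900, s₁=6.382, n₁=20
x̄₂=36.444, s₂=8.183, n₂=18
s_p² = [19·6.382² + 17·8.183²]/36 = 53.1179
SE = √(s_p²·(1/20+1/18)) = 2.3679
t = (35.900−36.444)/2.3679 = -0.2299
df = 36

test statistic = -0.230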